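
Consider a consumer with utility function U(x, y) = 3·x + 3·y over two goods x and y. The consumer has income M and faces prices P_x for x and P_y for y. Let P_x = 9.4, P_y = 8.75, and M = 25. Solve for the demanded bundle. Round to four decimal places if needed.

x* = 0, y* = 2.8571

Perfect substitutes: compare marginal utility per dollar. 3/P_x vs 3/P_y → 0.3191 vs 0.3429.
y gives more utility per dollar, so spend all income on y: y* = M/P_y, x* = 0.
Numerically: x* = 0, y* = 2.8571.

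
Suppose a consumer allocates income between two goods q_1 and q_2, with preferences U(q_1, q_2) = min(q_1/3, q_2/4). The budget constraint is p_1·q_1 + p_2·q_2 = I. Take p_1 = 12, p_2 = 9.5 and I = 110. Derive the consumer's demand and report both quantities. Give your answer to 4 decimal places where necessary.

q_1* = 4.4595, q_2* = 5.9459

Here 3·12 + 4·9.5 = 74, giving q_1* = 4.4595 and q_2* = 5.9459.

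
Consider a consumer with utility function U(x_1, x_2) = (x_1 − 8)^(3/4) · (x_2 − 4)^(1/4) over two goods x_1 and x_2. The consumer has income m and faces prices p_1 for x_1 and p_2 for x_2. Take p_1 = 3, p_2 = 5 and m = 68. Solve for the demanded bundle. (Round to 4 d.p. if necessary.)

MRS = 3·(x_2−4)/(x_1−8). Tangency with p_1/p_2 gives x_2−4 = (1/3)·(p_1/p_2)·(x_1−8).
Substituting into the budget: x_1* = 8 + 0.75·(m − 8·p_1 − 4·p_2)/p_1, and x_2* = 4 + 0.25·(…)/p_2.
Discretionary income = 68 − 8·3 − 4·5 = 24; x_1* = 8 + 0.75·24/3 = 14; x_2* = 4 + 0.25·24/5 = 5.2.

x_1* = 14, x_2* = 5.2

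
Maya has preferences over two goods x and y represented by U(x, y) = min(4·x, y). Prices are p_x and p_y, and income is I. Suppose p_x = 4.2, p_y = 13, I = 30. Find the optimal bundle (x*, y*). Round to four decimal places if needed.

Leontief preferences: the optimum is at the kink where x/1 = y/4, i.e. y = 4·x.
Budget: p_x·x + p_y·4·x = I, so (p_x + 4·p_y)·x = I.
Demand: x*(p_x,p_y,I) = I/(p_x + 4·p_y), y* = 4·I/(p_x + 4·p_y).
Here 4.2 + 4·13 = 56.2, giving x* = 0.5338 and y* = 2.1352.

x* = 0.5338, y* = 2.1352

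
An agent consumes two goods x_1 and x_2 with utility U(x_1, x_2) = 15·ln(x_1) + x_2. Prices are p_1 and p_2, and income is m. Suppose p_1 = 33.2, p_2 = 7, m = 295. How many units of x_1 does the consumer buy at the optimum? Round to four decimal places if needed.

x_1* = 3.1627

So x_1*(p_1,p_2) = 15·p_2/p_1, independent of income; and x_2* = (m − 15·p_2)/p_2.
At the given prices: x_1* = 15·7/33.2 = 3.1627.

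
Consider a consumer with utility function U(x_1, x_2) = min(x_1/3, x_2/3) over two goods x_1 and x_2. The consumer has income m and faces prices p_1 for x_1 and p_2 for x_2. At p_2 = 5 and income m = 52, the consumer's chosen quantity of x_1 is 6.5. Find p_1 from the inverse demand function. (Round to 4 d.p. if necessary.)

Leontief preferences: the optimum is at the kink where x_1/3 = x_2/3, i.e. x_2 = x_1.
Budget: p_1·x_1 + p_2·x_1 = m, so (3·p_1 + 3·p_2)·x_1 = 3·m.
Demand: x_1*(p_1,p_2,m) = 3·m/(3·p_1 + 3·p_2), x_2* = 3·m/(3·p_1 + 3·p_2).
Set x_1* = 6.5 in the demand function and solve for p_1: p_1 = 3.

p_1 = 3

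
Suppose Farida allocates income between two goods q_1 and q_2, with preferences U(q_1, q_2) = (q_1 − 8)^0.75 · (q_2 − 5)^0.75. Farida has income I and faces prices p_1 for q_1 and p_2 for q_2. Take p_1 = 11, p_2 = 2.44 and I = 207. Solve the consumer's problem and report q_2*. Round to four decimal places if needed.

Let q_1' = q_1−8, q_2' = q_2−5. MRS = q_2'/q_1' = p_1/p_2.
After buying the subsistence bundle (8, 5), a share 0.5 of the remaining income goes to q_1: q_1* = 8 + 0.5·(I − 8p_1 − 5p_2)/p_1.
Discretionary income = 207 − 8·11 − 5·2.44 = 106.8; q_2* = 5 + 0.5·106.8/2.44 = 26.8852.

q_2* = 26.8852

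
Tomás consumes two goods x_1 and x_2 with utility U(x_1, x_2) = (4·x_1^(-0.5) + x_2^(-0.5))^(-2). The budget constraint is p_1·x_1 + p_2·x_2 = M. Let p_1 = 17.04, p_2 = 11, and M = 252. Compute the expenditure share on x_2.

share on x_2 = 0.2554

MRS = MU_x_1/MU_x_2 = 4·(x_2/x_1)^(1.5). Set equal to p_1/p_2.
Solve for the ratio: x_2/x_1 = [(1/4)·p_1/p_2]^(2/3).
With the ratio pinned down, the budget gives x_1* = M/(p_1 + p_2·(x_2/x_1)) and x_2* = (x_2/x_1)·x_1*.
Numerically x_2/x_1 = 0.531306, so x_1* = 252/(17.04 + 11·0.531306) = 11.0119 and x_2* = 0.531306·11.0119 = 5.8507.
Expenditure on x_2: 11·5.8507 = 64.3575; share = 0.2554.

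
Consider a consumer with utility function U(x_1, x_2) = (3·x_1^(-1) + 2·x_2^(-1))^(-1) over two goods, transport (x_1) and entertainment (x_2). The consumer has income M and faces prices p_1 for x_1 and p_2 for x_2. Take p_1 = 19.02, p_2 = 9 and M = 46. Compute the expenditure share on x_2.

MRS = MU_x_1/MU_x_2 = (3/2)·(x_2/x_1)^(2). Set equal to p_1/p_2.
Solve for the ratio: x_2/x_1 = [(2/3)·p_1/p_2]^(0.5).
Substitute x_2 = (x_2/x_1)·x_1 into the budget: x_1* = M/(p_1 + p_2·(x_2/x_1)).
Numerically x_2/x_1 = 1.186966, so x_1* = 46/(19.02 + 9·1.186966) = 1.5487 and x_2* = 1.186966·1.5487 = 1.8382.
Expenditure on x_2: 9·1.8382 = 16.5441; share = 0.3597.

share on x_2 = 0.3597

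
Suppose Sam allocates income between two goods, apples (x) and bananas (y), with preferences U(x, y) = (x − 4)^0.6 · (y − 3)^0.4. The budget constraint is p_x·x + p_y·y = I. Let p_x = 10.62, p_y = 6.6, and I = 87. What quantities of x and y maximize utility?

x* = 5.3966, y* = 4.4982

Discretionary income = 87 − 4·10.62 − 3·6.6 = 24.72; x* = 4 + 0.6·24.72/10.62 = 5.3966; y* = 3 + 0.4·24.72/6.6 = 4.4982.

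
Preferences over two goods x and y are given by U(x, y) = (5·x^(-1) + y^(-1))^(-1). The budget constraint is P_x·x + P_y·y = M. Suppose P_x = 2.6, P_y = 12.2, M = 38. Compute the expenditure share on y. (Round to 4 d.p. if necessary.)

From the CES first-order condition, 5·(y/x)^(2) = P_x/P_y.
Solve for the ratio: y/x = [(1/5)·P_x/P_y]^(0.5).
Substitute y = (y/x)·x into the budget: x* = M/(P_x + P_y·(y/x)).
Numerically y/x = 0.206453, so x* = 38/(2.6 + 12.2·0.206453) = 7.4237 and y* = 0.206453·7.4237 = 1.5327.
Expenditure on y: 12.2·1.5327 = 18.6983; share = 0.4921.

share on y = 0.4921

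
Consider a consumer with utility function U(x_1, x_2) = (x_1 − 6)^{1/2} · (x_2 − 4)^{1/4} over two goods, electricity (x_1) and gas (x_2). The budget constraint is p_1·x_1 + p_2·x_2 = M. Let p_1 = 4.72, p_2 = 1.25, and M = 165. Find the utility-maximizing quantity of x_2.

x_2* = 39.1147

After buying the subsistence bundle (6, 4), a share 2/3 of the remaining income goes to x_1: x_1* = 6 + 2/3·(M − 6p_1 − 4p_2)/p_1.
Discretionary income = 165 − 6·4.72 − 4·1.25 = 131.68; x_2* = 4 + 1/3·131.68/1.25 = 39.1147.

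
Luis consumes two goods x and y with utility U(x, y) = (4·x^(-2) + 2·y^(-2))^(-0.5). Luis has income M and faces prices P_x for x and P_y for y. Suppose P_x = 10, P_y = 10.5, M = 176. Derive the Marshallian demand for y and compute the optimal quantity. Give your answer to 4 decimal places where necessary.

MRS = MU_x/MU_y = 2·(y/x)^(3). Set equal to P_x/P_y.
Solve for the ratio: y/x = [(1/2)·P_x/P_y]^(1/3).
Substitute y = (y/x)·x into the budget: x* = M/(P_x + P_y·(y/x)).
Numerically y/x = 0.780897, so x* = 176/(10 + 10.5·0.780897) = 9.6706 and y* = 0.780897·9.6706 = 7.5518.

y* = 7.5518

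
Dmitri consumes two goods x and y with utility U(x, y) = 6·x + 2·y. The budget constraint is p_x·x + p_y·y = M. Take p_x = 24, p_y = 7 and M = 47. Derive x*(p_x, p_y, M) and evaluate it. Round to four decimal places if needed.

x* = 0

Linear utility — the consumer picks whichever good has higher MU/price: 6/24 = 0.25 vs 2/7 = 0.2857.
y gives more utility per dollar, so spend all income on y: y* = M/p_y, x* = 0.
Numerically: x* = 0, y* = 6.7143.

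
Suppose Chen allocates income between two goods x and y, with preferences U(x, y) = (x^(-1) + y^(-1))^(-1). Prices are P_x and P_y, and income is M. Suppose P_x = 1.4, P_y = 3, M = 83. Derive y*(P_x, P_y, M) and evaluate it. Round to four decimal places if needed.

MRS = MU_x/MU_y = (y/x)^(2). Set equal to P_x/P_y.
Hence y/x = (P_x/P_y)^(1/(2)), i.e. raised to the 0.5 power.
With the ratio pinned down, the budget gives x* = M/(P_x + P_y·(y/x)) and y* = (y/x)·x*.
Numerically y/x = 0.68313, so x* = 83/(1.4 + 3·0.68313) = 24.0622 and y* = 0.68313·24.0622 = 16.4376.

y* = 16.4376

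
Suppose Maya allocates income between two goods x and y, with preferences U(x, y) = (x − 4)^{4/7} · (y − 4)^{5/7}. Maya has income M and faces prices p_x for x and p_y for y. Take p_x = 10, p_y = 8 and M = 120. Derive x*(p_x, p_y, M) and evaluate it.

Substituting into the budget: x* = 4 + 4/9·(M − 4·p_x − 4·p_y)/p_x, and y* = 4 + 5/9·(…)/p_y.
Discretionary income = 120 − 4·10 − 4·8 = 48; x* = 4 + 4/9·48/10 = 6.1333.

x* = 6.1333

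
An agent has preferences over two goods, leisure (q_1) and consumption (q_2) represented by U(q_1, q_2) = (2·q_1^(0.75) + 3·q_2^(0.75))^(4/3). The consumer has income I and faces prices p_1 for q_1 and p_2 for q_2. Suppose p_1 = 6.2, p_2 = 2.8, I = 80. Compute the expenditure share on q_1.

MU_q_1 ∝ 2·q_1^(-0.25), MU_q_2 ∝ 3·q_2^(-0.25), so MRS = (2/3)·(q_2/q_1)^(0.25) = p_1/p_2.
Solve for the ratio: q_2/q_1 = [(3/2)·p_1/p_2]^(4).
With the ratio pinned down, the budget gives q_1* = I/(p_1 + p_2·(q_2/q_1)) and q_2* = (q_2/q_1)·q_1*.
Numerically q_2/q_1 = 121.702547, so q_1* = 80/(6.2 + 2.8·121.702547) = 0.2306 and q_2* = 121.702547·0.2306 = 28.0609.
Expenditure on q_1: 6.2·0.2306 = 1.4295; share = 0.0179.

share on q_1 = 0.0179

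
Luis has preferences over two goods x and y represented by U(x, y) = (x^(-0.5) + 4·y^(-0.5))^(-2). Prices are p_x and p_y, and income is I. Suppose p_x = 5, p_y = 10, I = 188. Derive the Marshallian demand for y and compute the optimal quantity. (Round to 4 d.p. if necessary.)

MU_x ∝ x^(-1.5), MU_y ∝ 4·y^(-1.5), so MRS = (1/4)·(y/x)^(1.5) = p_x/p_y.
Hence y/x = (4·p_x/p_y)^(1/(1.5)), i.e. raised to the 2/3 power.
With the ratio pinned down, the budget gives x* = I/(p_x + p_y·(y/x)) and y* = (y/x)·x*.
Numerically y/x = 1.587401, so x* = 188/(5 + 10·1.587401) = 9.0064 and y* = 1.587401·9.0064 = 14.2968.

y* = 14.2968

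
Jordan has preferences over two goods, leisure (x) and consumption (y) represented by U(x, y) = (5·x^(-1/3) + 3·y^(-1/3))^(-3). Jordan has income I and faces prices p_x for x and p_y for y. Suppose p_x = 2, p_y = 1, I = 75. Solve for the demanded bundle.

MU_x ∝ 5·x^(-4/3), MU_y ∝ 3·y^(-4/3), so MRS = (5/3)·(y/x)^(4/3) = p_x/p_y.
Solve for the ratio: y/x = [(3/5)·p_x/p_y]^(0.75).
With the ratio pinned down, the budget gives x* = I/(p_x + p_y·(y/x)) and y* = (y/x)·x*.
Numerically y/x = 1.146531, so x* = 75/(2 + 1·1.146531) = 23.8358 and y* = 1.146531·23.8358 = 27.3285.

x* = 23.8358, y* = 27.3285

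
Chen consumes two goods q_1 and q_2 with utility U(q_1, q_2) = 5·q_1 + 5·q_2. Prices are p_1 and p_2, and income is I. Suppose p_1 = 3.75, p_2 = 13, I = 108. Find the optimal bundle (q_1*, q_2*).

q_1* = 28.8, q_2* = 0

Perfect substitutes: compare marginal utility per dollar. 5/p_1 vs 5/p_2 → 1.3333 vs 0.3846.
q_1 gives more utility per dollar, so spend all income on q_1: q_1* = I/p_1, q_2* = 0.
Numerically: q_1* = 28.8, q_2* = 0.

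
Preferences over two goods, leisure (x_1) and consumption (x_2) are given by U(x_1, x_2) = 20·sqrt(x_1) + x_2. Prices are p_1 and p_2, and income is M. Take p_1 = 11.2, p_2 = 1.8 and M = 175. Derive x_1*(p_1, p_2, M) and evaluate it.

Set MRS = p_1/p_2: 10·x_1^(−1/2) = p_1/p_2.
Solve: √x_1 = 10·p_2/p_1, so x_1*(p_1,p_2) = (10·p_2/p_1)², and x_2* = (M − p_1·x_1*)/p_2.
Plugging in: x_1* = (10·1.8/11.2)² = 2.5829.

x_1* = 2.5829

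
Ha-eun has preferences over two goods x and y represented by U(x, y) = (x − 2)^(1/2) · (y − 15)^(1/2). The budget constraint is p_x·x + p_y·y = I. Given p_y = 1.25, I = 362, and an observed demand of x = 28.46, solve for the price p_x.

p_x = 6.25

MRS = (y−15)/(x−2). Tangency with p_x/p_y gives y−15 = (p_x/p_y)·(x−2).
After buying the subsistence bundle (2, 15), a share 0.5 of the remaining income goes to x: x* = 2 + 0.5·(I − 2p_x − 15p_y)/p_x.
Set x* = 28.46 in the demand function and solve for p_x: p_x = 6.25.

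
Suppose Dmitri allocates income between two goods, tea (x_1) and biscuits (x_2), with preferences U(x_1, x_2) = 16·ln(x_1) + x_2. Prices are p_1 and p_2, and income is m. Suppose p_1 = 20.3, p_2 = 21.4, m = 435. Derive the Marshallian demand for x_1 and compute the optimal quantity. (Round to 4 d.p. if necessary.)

x_1* = 16.867

MU_x_1 = 16/x_1, MU_x_2 = 1. Tangency: 16/x_1 = p_1/p_2.
So x_1*(p_1,p_2) = 16·p_2/p_1, independent of income; and x_2* = (m − 16·p_2)/p_2.
At the given prices: x_1* = 16·21.4/20.3 = 16.867.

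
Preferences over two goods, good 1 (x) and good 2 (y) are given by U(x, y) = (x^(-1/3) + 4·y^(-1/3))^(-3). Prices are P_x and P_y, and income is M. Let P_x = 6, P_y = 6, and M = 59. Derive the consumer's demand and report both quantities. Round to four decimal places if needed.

With the ratio pinned down, the budget gives x* = M/(P_x + P_y·(y/x)) and y* = (y/x)·x*.
Numerically y/x = 2.828427, so x* = 59/(6 + 6·2.828427) = 2.5685 and y* = 2.828427·2.5685 = 7.2648.

x* = 2.5685, y* = 7.2648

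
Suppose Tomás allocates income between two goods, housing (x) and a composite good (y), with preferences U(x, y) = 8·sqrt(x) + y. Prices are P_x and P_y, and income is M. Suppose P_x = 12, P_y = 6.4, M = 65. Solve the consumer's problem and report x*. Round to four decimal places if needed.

x* = 4.5511

MU_x = 4/√x, MU_y = 1. Tangency: 4/√x = P_x/P_y.
Solve: √x = 4·P_y/P_x, so x*(P_x,P_y) = (4·P_y/P_x)², and y* = (M − P_x·x*)/P_y.
Plugging in: x* = (4·6.4/12)² = 4.5511.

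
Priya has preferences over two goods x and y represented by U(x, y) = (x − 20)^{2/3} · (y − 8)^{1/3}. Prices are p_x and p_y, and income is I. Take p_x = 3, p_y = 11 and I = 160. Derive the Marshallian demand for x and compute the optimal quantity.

Let x' = x−20, y' = y−8. MRS = 2·y'/x' = p_x/p_y.
After buying the subsistence bundle (20, 8), a share 2/3 of the remaining income goes to x: x* = 20 + 2/3·(I − 20p_x − 8p_y)/p_x.
Discretionary income = 160 − 20·3 − 8·11 = 12; x* = 20 + 2/3·12/3 = 22.6667.

x* = 22.6667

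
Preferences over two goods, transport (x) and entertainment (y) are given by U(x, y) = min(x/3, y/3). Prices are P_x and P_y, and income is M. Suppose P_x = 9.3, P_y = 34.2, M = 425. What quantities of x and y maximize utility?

Here 3·9.3 + 3·34.2 = 130.5, giving x* = 9.7701 and y* = 9.7701.

x* = 9.7701, y* = 9.7701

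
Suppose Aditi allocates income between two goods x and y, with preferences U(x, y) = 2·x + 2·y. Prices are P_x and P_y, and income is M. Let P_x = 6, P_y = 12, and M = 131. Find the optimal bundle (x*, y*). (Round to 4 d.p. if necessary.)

x* = 21.8333, y* = 0

Linear utility — the consumer picks whichever good has higher MU/price: 2/6 = 0.3333 vs 2/12 = 0.1667.
x gives more utility per dollar, so spend all income on x: x* = M/P_x, y* = 0.
Numerically: x* = 21.8333, y* = 0.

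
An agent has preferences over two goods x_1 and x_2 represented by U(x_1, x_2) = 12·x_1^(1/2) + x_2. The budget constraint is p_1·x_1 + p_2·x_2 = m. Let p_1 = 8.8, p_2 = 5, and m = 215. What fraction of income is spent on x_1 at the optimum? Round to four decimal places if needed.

Utility is quasi-linear in x_2; the FOC for x_1 is 6/√x_1 = p_1/p_2.
Thus x_1* = (6·p_2/p_1)² — independent of m — with the rest of income spent on x_2.
Plugging in: x_1* = (6·5/8.8)² = 11.6219, x_2* = 22.5455.
Expenditure on x_1: 8.8·11.6219 = 102.2727; share = 0.4757.

share on x_1 = 0.4757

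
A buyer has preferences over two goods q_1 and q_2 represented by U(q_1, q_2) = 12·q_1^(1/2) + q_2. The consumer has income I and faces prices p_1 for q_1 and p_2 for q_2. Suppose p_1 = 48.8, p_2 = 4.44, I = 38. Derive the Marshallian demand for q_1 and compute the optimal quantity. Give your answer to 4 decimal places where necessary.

q_1* = 0.298

Solve: √q_1 = 6·p_2/p_1, so q_1*(p_1,p_2) = (6·p_2/p_1)², and q_2* = (I − p_1·q_1*)/p_2.
Plugging in: q_1* = (6·4.44/48.8)² = 0.298.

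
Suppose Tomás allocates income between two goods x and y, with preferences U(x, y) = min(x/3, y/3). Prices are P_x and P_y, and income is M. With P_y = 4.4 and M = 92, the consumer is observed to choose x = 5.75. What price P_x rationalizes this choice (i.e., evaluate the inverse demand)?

With perfect complements, no substitution: consume in ratio x:y = 3:3.
Budget: P_x·x + P_y·x = M, so (3·P_x + 3·P_y)·x = 3·M.
Demand: x*(P_x,P_y,M) = 3·M/(3·P_x + 3·P_y), y* = 3·M/(3·P_x + 3·P_y).
Set x* = 5.75 in the demand function and solve for P_x: P_x = 11.6.

P_x = 11.6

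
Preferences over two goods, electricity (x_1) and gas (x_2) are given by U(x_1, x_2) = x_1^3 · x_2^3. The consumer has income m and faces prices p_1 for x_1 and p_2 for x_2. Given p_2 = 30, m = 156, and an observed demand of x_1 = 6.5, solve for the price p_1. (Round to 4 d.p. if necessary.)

p_1 = 12

The MRS is x_2/x_1. Set MRS = p_1/p_2.
So 3·p_2·x_2 = 3·p_1·x_1; combined with the budget, a share 0.5 of income goes to x_1.
Demand: x_1*(p_1,p_2,m) = 0.5·m/p_1 and x_2* = 0.5·m/p_2.
Set x_1* = 6.5 in the demand function and solve for p_1: p_1 = 12.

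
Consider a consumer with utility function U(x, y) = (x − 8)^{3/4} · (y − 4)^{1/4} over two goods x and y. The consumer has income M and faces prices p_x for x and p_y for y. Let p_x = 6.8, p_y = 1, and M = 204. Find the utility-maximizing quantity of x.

x* = 24.0588

Let x' = x−8, y' = y−4. MRS = 3·y'/x' = p_x/p_y.
Substituting into the budget: x* = 8 + 0.75·(M − 8·p_x − 4·p_y)/p_x, and y* = 4 + 0.25·(…)/p_y.
Discretionary income = 204 − 8·6.8 − 4·1 = 145.6; x* = 8 + 0.75·145.6/6.8 = 24.0588.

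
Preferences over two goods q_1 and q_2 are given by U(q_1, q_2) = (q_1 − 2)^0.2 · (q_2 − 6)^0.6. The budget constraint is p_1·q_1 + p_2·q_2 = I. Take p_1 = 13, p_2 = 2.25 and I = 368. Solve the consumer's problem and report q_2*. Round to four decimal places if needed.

q_2* = 115.5

This is Cobb-Douglas in (q_1−2, q_2−6): tangency gives 0.2·p_2·(q_2−6) = 0.6·p_1·(q_1−2).
After buying the subsistence bundle (2, 6), a share 0.25 of the remaining income goes to q_1: q_1* = 2 + 0.25·(I − 2p_1 − 6p_2)/p_1.
Discretionary income = 368 − 2·13 − 6·2.25 = 328.5; q_2* = 6 + 0.75·328.5/2.25 = 115.5.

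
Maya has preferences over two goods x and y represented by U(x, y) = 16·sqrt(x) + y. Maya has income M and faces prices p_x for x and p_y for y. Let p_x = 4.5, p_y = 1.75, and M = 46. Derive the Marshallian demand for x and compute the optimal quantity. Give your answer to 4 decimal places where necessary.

Utility is quasi-linear in y; the FOC for x is 8/√x = p_x/p_y.
Solve: √x = 8·p_y/p_x, so x*(p_x,p_y) = (8·p_y/p_x)², and y* = (M − p_x·x*)/p_y.
Plugging in: x* = (8·1.75/4.5)² = 9.679.

x* = 9.679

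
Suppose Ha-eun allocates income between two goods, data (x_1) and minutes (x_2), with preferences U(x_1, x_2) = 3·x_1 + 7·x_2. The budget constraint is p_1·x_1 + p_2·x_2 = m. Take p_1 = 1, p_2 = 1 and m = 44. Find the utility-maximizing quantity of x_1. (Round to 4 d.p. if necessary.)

Perfect substitutes: compare marginal utility per dollar. 3/p_1 vs 7/p_2 → 3 vs 7.
x_2 gives more utility per dollar, so spend all income on x_2: x_2* = m/p_2, x_1* = 0.
Numerically: x_1* = 0, x_2* = 44.

x_1* = 0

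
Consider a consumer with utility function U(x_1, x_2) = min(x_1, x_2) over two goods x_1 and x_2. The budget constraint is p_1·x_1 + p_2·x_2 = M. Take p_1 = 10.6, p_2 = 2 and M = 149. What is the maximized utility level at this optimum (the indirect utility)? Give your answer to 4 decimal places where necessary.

With perfect complements, no substitution: consume in ratio x_1:x_2 = 1:1.
Budget: p_1·x_1 + p_2·x_1 = M, so (p_1 + p_2)·x_1 = M.
Demand: x_1*(p_1,p_2,M) = M/(p_1 + p_2), x_2* = M/(p_1 + p_2).
Here 10.6 + 2 = 12.6, giving x_1* = 11.8254 and x_2* = 11.8254.
Utility at the optimum: U(11.8254, 11.8254) = 11.8254.

V = 11.8254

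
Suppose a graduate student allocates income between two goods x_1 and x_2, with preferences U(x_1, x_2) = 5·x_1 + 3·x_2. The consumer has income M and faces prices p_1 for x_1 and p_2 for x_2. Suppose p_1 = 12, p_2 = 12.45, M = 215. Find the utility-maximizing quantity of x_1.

x_1* = 17.9167

x_1 gives more utility per dollar, so spend all income on x_1: x_1* = M/p_1, x_2* = 0.
Numerically: x_1* = 17.9167, x_2* = 0.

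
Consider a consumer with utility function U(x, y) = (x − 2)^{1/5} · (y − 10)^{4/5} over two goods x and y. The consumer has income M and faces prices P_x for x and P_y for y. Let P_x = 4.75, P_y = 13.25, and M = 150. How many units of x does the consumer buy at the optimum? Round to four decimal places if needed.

x* = 2.3368

After buying the subsistence bundle (2, 10), a share 0.2 of the remaining income goes to x: x* = 2 + 0.2·(M − 2P_x − 10P_y)/P_x.
Discretionary income = 150 − 2·4.75 − 10·13.25 = 8; x* = 2 + 0.2·8/4.75 = 2.3368.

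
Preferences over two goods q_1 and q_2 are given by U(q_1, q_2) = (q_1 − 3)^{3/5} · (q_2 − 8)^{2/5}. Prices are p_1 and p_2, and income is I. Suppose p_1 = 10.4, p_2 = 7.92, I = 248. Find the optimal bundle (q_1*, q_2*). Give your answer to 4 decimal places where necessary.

q_1* = 11.8523, q_2* = 15.7495

Discretionary income = 248 − 3·10.4 − 8·7.92 = 153.44; q_1* = 3 + 0.6·153.44/10.4 = 11.8523; q_2* = 8 + 0.4·153.44/7.92 = 15.7495.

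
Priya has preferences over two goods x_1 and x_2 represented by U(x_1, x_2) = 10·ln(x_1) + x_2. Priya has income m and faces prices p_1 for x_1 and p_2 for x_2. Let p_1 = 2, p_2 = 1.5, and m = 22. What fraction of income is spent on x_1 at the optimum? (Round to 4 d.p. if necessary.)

MU_x_1 = 10/x_1, MU_x_2 = 1. Tangency: 10/x_1 = p_1/p_2.
So x_1*(p_1,p_2) = 10·p_2/p_1, independent of income; and x_2* = (m − 10·p_2)/p_2.
At the given prices: x_1* = 10·1.5/2 = 7.5, and x_2* = 4.6667.
Expenditure on x_1: 2·7.5 = 15; share = 0.6818.

share on x_1 = 0.6818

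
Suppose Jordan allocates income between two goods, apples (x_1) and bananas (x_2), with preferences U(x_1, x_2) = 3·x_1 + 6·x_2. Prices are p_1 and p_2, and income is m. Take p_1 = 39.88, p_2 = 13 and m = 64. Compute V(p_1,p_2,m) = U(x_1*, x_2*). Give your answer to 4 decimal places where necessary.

Linear utility — the consumer picks whichever good has higher MU/price: 3/39.88 = 0.0752 vs 6/13 = 0.4615.
x_2 gives more utility per dollar, so spend all income on x_2: x_2* = m/p_2, x_1* = 0.
Numerically: x_1* = 0, x_2* = 4.9231.
Utility at the optimum: U(0, 4.9231) = 29.5385.

V = 29.5385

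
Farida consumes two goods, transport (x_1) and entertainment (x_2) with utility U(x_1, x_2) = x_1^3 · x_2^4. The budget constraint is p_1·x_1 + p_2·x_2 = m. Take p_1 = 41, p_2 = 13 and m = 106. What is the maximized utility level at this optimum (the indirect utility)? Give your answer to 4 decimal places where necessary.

Demand: x_1*(p_1,p_2,m) = 3/7·m/p_1 and x_2* = 4/7·m/p_2.
At p_1=41, p_2=13, m=106: x_1* = 3/7·106/41 = 1.108, x_2* = 4.6593.
Utility at the optimum: U(1.108, 4.6593) = 641.1114.

V = 641.1114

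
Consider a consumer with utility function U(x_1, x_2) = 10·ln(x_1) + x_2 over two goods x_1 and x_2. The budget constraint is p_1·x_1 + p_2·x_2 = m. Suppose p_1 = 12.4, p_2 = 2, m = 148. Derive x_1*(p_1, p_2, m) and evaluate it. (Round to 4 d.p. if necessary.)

MU_x_1 = 10/x_1, MU_x_2 = 1. Tangency: 10/x_1 = p_1/p_2.
So x_1*(p_1,p_2) = 10·p_2/p_1, independent of income; and x_2* = (m − 10·p_2)/p_2.
At the given prices: x_1* = 10·2/12.4 = 1.6129.

x_1* = 1.6129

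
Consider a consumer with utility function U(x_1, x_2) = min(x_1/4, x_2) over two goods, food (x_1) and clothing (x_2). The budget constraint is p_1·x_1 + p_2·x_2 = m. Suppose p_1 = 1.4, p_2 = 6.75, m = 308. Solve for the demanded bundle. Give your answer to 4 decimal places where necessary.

With perfect complements, no substitution: consume in ratio x_1:x_2 = 4:1.
Budget: p_1·x_1 + p_2·(1/4)·x_1 = m, so (4·p_1 + p_2)·x_1 = 4·m.
Demand: x_1*(p_1,p_2,m) = 4·m/(4·p_1 + p_2), x_2* = m/(4·p_1 + p_2).
Here 4·1.4 + 6.75 = 12.35, giving x_1* = 99.7571 and x_2* = 24.9393.

x_1* = 99.7571, x_2* = 24.9393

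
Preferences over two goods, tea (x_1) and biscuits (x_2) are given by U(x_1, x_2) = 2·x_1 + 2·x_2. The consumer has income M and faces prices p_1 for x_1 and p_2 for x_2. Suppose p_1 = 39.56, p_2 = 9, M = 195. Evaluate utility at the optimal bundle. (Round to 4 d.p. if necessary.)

V = 43.3333

Perfect substitutes: compare marginal utility per dollar. 2/p_1 vs 2/p_2 → 0.0506 vs 0.2222.
x_2 gives more utility per dollar, so spend all income on x_2: x_2* = M/p_2, x_1* = 0.
Numerically: x_1* = 0, x_2* = 21.6667.
Utility at the optimum: U(0, 21.6667) = 43.3333.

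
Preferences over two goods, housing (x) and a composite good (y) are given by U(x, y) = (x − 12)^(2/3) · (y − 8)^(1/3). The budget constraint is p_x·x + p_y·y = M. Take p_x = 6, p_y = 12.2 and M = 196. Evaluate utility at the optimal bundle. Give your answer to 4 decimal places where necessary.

After buying the subsistence bundle (12, 8), a share 2/3 of the remaining income goes to x: x* = 12 + 2/3·(M − 12p_x − 8p_y)/p_x.
Discretionary income = 196 − 12·6 − 8·12.2 = 26.4; x* = 12 + 2/3·26.4/6 = 14.9333; y* = 8 + 1/3·26.4/12.2 = 8.7213.
Utility at the optimum: U(14.9333, 8.7213) = 1.8377.

V = 1.8377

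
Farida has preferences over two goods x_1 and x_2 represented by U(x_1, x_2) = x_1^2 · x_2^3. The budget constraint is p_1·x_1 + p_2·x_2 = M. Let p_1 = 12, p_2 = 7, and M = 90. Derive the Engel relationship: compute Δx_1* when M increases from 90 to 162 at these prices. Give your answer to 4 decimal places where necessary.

MU_x_1/MU_x_2 = (2·x_2)/(3·x_1); tangency sets this equal to p_1/p_2.
So 2·p_2·x_2 = 3·p_1·x_1; combined with the budget, a share 0.4 of income goes to x_1.
Demand: x_1*(p_1,p_2,M) = 0.4·M/p_1 and x_2* = 0.6·M/p_2.
At p_1=12, p_2=7, M=90: x_1* = 0.4·90/12 = 3.
At M' = 162: x_1* = 5.4. Change: 5.4 − 3 = 2.4.

Δx_1* = 2.4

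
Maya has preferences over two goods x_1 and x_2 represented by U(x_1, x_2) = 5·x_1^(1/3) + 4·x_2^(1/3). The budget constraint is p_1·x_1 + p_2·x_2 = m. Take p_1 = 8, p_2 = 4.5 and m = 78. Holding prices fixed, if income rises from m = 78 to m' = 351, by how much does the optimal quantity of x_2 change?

Δx_2* = 29.6201

From the CES first-order condition, (5/4)·(x_2/x_1)^(2/3) = p_1/p_2.
Hence x_2/x_1 = ((4/5)·p_1/p_2)^(1/(2/3)), i.e. raised to the 1.5 power.
With the ratio pinned down, the budget gives x_1* = m/(p_1 + p_2·(x_2/x_1)) and x_2* = (x_2/x_1)·x_1*.
Numerically x_2/x_1 = 1.696099, so x_1* = 78/(8 + 4.5·1.696099) = 4.9896 and x_2* = 1.696099·4.9896 = 8.4629.
At m' = 351: x_2* = 38.083. Change: 38.083 − 8.4629 = 29.6201.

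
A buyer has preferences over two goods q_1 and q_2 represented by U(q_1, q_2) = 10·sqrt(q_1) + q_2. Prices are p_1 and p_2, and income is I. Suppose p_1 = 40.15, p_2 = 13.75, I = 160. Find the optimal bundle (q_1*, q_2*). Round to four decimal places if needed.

MU_q_1 = 5/√q_1, MU_q_2 = 1. Tangency: 5/√q_1 = p_1/p_2.
Solve: √q_1 = 5·p_2/p_1, so q_1*(p_1,p_2) = (5·p_2/p_1)², and q_2* = (I − p_1·q_1*)/p_2.
Plugging in: q_1* = (5·13.75/40.15)² = 2.9321, q_2* = 3.0747.

q_1* = 2.9321, q_2* = 3.0747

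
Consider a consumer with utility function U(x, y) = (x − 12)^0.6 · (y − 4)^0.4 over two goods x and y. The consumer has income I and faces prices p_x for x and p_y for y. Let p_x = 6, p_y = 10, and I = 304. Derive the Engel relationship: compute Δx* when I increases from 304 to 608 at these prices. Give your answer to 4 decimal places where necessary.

MRS = (3/2)·(y−4)/(x−12). Tangency with p_x/p_y gives y−4 = (2/3)·(p_x/p_y)·(x−12).
After buying the subsistence bundle (12, 4), a share 0.6 of the remaining income goes to x: x* = 12 + 0.6·(I − 12p_x − 4p_y)/p_x.
Discretionary income = 304 − 12·6 − 4·10 = 192; x* = 12 + 0.6·192/6 = 31.2.
At I' = 608: x* = 61.6. Change: 61.6 − 31.2 = 30.4.

Δx* = 30.4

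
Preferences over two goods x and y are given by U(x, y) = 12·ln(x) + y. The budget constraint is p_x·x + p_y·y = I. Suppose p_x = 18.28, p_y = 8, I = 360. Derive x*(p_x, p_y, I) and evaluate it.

x* = 5.2516

At the given prices: x* = 12·8/18.28 = 5.2516.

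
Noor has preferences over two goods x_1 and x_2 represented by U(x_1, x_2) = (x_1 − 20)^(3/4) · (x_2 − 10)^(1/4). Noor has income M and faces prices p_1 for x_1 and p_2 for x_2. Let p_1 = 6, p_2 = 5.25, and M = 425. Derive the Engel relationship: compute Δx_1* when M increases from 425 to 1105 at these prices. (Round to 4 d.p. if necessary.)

After buying the subsistence bundle (20, 10), a share 0.75 of the remaining income goes to x_1: x_1* = 20 + 0.75·(M − 20p_1 − 10p_2)/p_1.
Discretionary income = 425 − 20·6 − 10·5.25 = 252.5; x_1* = 20 + 0.75·252.5/6 = 51.5625.
At M' = 1105: x_1* = 136.5625. Change: 136.5625 − 51.5625 = 85.

Δx_1* = 85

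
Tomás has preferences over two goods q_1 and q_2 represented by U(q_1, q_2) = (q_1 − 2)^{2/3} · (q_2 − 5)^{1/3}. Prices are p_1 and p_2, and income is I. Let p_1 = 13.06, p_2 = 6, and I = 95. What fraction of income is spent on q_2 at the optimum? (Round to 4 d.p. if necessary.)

This is Cobb-Douglas in (q_1−2, q_2−5): tangency gives 2/3·p_2·(q_2−5) = 1/3·p_1·(q_1−2).
After buying the subsistence bundle (2, 5), a share 2/3 of the remaining income goes to q_1: q_1* = 2 + 2/3·(I − 2p_1 − 5p_2)/p_1.
Discretionary income = 95 − 2·13.06 − 5·6 = 38.88; q_1* = 2 + 2/3·38.88/13.06 = 3.9847; q_2* = 5 + 1/3·38.88/6 = 7.16.
Expenditure on q_2: 6·7.16 = 42.96; share = 0.4522.

share on q_2 = 0.4522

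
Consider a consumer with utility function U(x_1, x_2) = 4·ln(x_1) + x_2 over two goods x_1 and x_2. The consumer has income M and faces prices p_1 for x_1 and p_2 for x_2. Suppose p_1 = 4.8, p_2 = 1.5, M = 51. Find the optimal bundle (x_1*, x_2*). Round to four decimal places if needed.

x_1* = 1.25, x_2* = 30

So x_1*(p_1,p_2) = 4·p_2/p_1, independent of income; and x_2* = (M − 4·p_2)/p_2.
At the given prices: x_1* = 4·1.5/4.8 = 1.25, and x_2* = 30.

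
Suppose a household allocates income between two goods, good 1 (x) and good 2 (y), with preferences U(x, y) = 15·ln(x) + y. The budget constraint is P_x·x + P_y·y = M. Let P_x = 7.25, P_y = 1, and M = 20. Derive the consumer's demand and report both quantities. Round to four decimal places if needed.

x* = 2.069, y* = 5

Set MRS = P_x/P_y: (15/x)/1 = P_x/P_y.
So x*(P_x,P_y) = 15·P_y/P_x, independent of income; and y* = (M − 15·P_y)/P_y.
At the given prices: x* = 15·1/7.25 = 2.069, and y* = 5.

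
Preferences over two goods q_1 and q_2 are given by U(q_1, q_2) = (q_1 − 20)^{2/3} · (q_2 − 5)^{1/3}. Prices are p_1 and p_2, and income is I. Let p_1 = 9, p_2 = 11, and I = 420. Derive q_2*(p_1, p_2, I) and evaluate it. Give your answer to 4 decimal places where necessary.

After buying the subsistence bundle (20, 5), a share 2/3 of the remaining income goes to q_1: q_1* = 20 + 2/3·(I − 20p_1 − 5p_2)/p_1.
Discretionary income = 420 − 20·9 − 5·11 = 185; q_2* = 5 + 1/3·185/11 = 10.6061.

q_2* = 10.6061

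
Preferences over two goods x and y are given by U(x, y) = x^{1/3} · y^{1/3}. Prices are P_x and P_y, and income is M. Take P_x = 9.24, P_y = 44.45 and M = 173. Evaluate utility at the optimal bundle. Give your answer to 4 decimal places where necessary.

The MRS is y/x. Set MRS = P_x/P_y.
Rearranging, P_y·y = P_x·x. Substituting into the budget gives P_x·x·(1 + 1) = M.
Demand: x*(P_x,P_y,M) = 0.5·M/P_x and y* = 0.5·M/P_y.
At P_x=9.24, P_y=44.45, M=173: x* = 0.5·173/9.24 = 9.3615, y* = 1.946.
Utility at the optimum: U(9.3615, 1.946) = 2.6313.

V = 2.6313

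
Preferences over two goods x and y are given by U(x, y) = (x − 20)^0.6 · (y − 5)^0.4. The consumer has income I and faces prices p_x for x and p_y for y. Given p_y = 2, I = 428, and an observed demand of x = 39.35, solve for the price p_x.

p_x = 8

This is Cobb-Douglas in (x−20, y−5): tangency gives 0.6·p_y·(y−5) = 0.4·p_x·(x−20).
After buying the subsistence bundle (20, 5), a share 0.6 of the remaining income goes to x: x* = 20 + 0.6·(I − 20p_x − 5p_y)/p_x.
Set x* = 39.35 in the demand function and solve for p_x: p_x = 8.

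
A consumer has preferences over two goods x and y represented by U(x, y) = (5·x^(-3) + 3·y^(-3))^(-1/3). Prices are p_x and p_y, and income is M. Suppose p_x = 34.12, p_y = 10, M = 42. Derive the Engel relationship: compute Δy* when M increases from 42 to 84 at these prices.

MRS = MU_x/MU_y = (5/3)·(y/x)^(4). Set equal to p_x/p_y.
Solve for the ratio: y/x = [(3/5)·p_x/p_y]^(0.25).
Substitute y = (y/x)·x into the budget: x* = M/(p_x + p_y·(y/x)).
Numerically y/x = 1.196162, so x* = 42/(34.12 + 10·1.196162) = 0.9114 and y* = 1.196162·0.9114 = 1.0902.
At M' = 84: y* = 2.1804. Change: 2.1804 − 1.0902 = 1.0902.

Δy* = 1.0902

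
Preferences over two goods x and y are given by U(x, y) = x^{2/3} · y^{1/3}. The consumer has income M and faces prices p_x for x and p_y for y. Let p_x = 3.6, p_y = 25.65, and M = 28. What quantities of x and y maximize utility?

MU_x/MU_y = (2/3·y)/(1/3·x); tangency sets this equal to p_x/p_y.
Rearranging, p_y·y = (1/2)·p_x·x. Substituting into the budget gives p_x·x·(1 + (1/2)) = M.
Demand: x*(p_x,p_y,M) = 2/3·M/p_x and y* = 1/3·M/p_y.
At p_x=3.6, p_y=25.65, M=28: x* = 2/3·28/3.6 = 5.1852, y* = 0.3639.

x* = 5.1852, y* = 0.3639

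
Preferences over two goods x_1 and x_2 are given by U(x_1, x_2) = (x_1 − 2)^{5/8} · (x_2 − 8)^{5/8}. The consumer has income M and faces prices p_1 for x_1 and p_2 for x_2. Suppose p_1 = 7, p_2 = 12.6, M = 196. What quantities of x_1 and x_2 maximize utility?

x_1* = 7.8, x_2* = 11.2222

This is Cobb-Douglas in (x_1−2, x_2−8): tangency gives 0.625·p_2·(x_2−8) = 0.625·p_1·(x_1−2).
Substituting into the budget: x_1* = 2 + 0.5·(M − 2·p_1 − 8·p_2)/p_1, and x_2* = 8 + 0.5·(…)/p_2.
Discretionary income = 196 − 2·7 − 8·12.6 = 81.2; x_1* = 2 + 0.5·81.2/7 = 7.8; x_2* = 8 + 0.5·81.2/12.6 = 11.2222.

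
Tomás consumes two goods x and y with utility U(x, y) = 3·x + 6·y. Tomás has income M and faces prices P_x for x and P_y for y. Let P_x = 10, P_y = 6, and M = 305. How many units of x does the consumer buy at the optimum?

y gives more utility per dollar, so spend all income on y: y* = M/P_y, x* = 0.
Numerically: x* = 0, y* = 50.8333.

x* = 0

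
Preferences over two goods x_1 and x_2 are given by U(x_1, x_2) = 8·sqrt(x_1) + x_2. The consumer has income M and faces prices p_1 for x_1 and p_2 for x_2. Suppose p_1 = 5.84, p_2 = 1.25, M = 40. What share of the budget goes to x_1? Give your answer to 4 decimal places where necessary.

Utility is quasi-linear in x_2; the FOC for x_1 is 4/√x_1 = p_1/p_2.
Solve: √x_1 = 4·p_2/p_1, so x_1*(p_1,p_2) = (4·p_2/p_1)², and x_2* = (M − p_1·x_1*)/p_2.
Plugging in: x_1* = (4·1.25/5.84)² = 0.733, x_2* = 28.5753.
Expenditure on x_1: 5.84·0.733 = 4.2808; share = 0.107.

share on x_1 = 0.107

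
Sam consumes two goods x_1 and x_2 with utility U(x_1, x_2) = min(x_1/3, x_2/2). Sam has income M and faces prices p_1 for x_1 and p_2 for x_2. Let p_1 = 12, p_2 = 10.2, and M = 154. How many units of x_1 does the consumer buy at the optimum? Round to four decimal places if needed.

x_1* = 8.1915

Leontief preferences: the optimum is at the kink where x_1/3 = x_2/2, i.e. x_2 = (2/3)·x_1.
Budget: p_1·x_1 + p_2·(2/3)·x_1 = M, so (3·p_1 + 2·p_2)·x_1 = 3·M.
Demand: x_1*(p_1,p_2,M) = 3·M/(3·p_1 + 2·p_2), x_2* = 2·M/(3·p_1 + 2·p_2).
Here 3·12 + 2·10.2 = 56.4, giving x_1* = 8.1915.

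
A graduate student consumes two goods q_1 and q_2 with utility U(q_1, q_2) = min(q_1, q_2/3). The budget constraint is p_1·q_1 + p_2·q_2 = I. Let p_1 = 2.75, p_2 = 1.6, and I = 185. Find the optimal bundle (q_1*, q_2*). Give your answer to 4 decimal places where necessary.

With perfect complements, no substitution: consume in ratio q_1:q_2 = 1:3.
Budget: p_1·q_1 + p_2·3·q_1 = I, so (p_1 + 3·p_2)·q_1 = I.
Demand: q_1*(p_1,p_2,I) = I/(p_1 + 3·p_2), q_2* = 3·I/(p_1 + 3·p_2).
Here 2.75 + 3·1.6 = 7.55, giving q_1* = 24.5033 and q_2* = 73.5099.

q_1* = 24.5033, q_2* = 73.5099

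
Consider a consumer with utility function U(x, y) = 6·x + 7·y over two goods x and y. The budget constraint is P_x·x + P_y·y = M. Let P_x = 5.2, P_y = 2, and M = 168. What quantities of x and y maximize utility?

y gives more utility per dollar, so spend all income on y: y* = M/P_y, x* = 0.
Numerically: x* = 0, y* = 84.

x* = 0, y* = 84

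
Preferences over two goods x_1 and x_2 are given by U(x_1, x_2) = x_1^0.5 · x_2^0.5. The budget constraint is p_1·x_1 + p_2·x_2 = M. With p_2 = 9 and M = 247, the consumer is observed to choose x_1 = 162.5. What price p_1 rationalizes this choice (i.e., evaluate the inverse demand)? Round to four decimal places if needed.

p_1 = 0.76

The MRS is x_2/x_1. Set MRS = p_1/p_2.
So 0.5·p_2·x_2 = 0.5·p_1·x_1; combined with the budget, a share 0.5 of income goes to x_1.
Demand: x_1*(p_1,p_2,M) = 0.5·M/p_1 and x_2* = 0.5·M/p_2.
Set x_1* = 162.5 in the demand function and solve for p_1: p_1 = 0.76.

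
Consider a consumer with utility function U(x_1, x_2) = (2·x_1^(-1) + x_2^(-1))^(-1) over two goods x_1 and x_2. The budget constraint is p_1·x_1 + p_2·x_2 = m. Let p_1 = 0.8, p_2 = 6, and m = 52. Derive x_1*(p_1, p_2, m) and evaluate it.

From the CES first-order condition, 2·(x_2/x_1)^(2) = p_1/p_2.
Hence x_2/x_1 = ((1/2)·p_1/p_2)^(1/(2)), i.e. raised to the 0.5 power.
Substitute x_2 = (x_2/x_1)·x_1 into the budget: x_1* = m/(p_1 + p_2·(x_2/x_1)).
Numerically x_2/x_1 = 0.258199, so x_1* = 52/(0.8 + 6·0.258199) = 22.1353.

x_1* = 22.1353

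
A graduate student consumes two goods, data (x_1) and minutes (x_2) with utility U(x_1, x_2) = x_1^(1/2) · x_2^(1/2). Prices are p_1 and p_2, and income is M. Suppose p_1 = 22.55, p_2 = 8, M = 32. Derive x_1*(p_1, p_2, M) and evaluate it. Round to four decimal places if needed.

Tangency: MRS = x_2/x_1 = p_1/p_2.
Rearranging, p_2·x_2 = p_1·x_1. Substituting into the budget gives p_1·x_1·(1 + 1) = M.
Demand: x_1*(p_1,p_2,M) = 0.5·M/p_1 and x_2* = 0.5·M/p_2.
At p_1=22.55, p_2=8, M=32: x_1* = 0.5·32/22.55 = 0.7095.

x_1* = 0.7095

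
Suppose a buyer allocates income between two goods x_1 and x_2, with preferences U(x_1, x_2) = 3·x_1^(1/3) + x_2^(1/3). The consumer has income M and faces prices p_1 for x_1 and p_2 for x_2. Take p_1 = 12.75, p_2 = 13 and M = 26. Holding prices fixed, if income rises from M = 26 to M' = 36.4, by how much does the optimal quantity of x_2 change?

Δx_2* = 0.1281

MU_x_1 ∝ 3·x_1^(-2/3), MU_x_2 ∝ x_2^(-2/3), so MRS = 3·(x_2/x_1)^(2/3) = p_1/p_2.
Solve for the ratio: x_2/x_1 = [(1/3)·p_1/p_2]^(1.5).
Substitute x_2 = (x_2/x_1)·x_1 into the budget: x_1* = M/(p_1 + p_2·(x_2/x_1)).
Numerically x_2/x_1 = 0.186925, so x_1* = 26/(12.75 + 13·0.186925) = 1.7128 and x_2* = 0.186925·1.7128 = 0.3202.
At M' = 36.4: x_2* = 0.4482. Change: 0.4482 − 0.3202 = 0.1281.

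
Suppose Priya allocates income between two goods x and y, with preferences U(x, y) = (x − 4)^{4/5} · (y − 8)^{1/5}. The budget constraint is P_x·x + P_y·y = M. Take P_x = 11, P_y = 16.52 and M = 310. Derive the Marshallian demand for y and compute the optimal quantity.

Let x' = x−4, y' = y−8. MRS = 4·y'/x' = P_x/P_y.
Substituting into the budget: x* = 4 + 0.8·(M − 4·P_x − 8·P_y)/P_x, and y* = 8 + 0.2·(…)/P_y.
Discretionary income = 310 − 4·11 − 8·16.52 = 133.84; y* = 8 + 0.2·133.84/16.52 = 9.6203.

y* = 9.6203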